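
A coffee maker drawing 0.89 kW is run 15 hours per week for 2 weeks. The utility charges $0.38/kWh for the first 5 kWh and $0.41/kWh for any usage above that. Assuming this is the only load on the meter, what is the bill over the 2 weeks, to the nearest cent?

Runtime = 15 h/week × 2 weeks = 30 h
Energy = 0.89 kW × 30 h = 26.7 kWh
Tier 1 (0–5 kWh): 5 × $0.38 = $1.9
Above 5 kWh: 21.7 × $0.41 = $8.897
Bill = $10.80

$10.80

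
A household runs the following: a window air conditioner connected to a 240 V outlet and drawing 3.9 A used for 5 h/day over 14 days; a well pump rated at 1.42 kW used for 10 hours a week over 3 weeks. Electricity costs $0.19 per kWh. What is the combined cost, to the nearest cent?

$20.54

window air conditioner: Power = 3.9 A × 240 V = 936 W = 0.936 kW
window air conditioner: Runtime = 5 h/day × 14 days = 70 h
window air conditioner: 0.936 kW × 70 h = 65.52 kWh
well pump: Runtime = 10 h/week × 3 weeks = 30 h
well pump: 1.42 kW × 30 h = 42.6 kWh
Total energy = 108.12 kWh
Cost = 108.12 × $0.19 = $20.54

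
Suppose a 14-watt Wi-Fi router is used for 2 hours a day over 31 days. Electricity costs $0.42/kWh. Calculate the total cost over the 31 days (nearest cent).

Runtime = 2 h/day × 31 days = 62 h
Energy = 0.014 kW × 62 h = 0.868 kWh
Cost = 0.868 kWh × $0.42/kWh = $0.36

$0.36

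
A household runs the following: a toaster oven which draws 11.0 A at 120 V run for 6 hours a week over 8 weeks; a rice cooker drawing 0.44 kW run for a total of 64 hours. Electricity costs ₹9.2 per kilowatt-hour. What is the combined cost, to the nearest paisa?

toaster oven: Power = 11.0 A × 120 V = 1320 W = 1.32 kW
toaster oven: Runtime = 6 h/week × 8 weeks = 48 h
toaster oven: 1.32 kW × 48 h = 63.36 kWh
rice cooker: 0.44 kW × 64 h = 28.16 kWh
Total energy = 91.52 kWh
Cost = 91.52 × ₹9.2 = ₹841.98

₹841.98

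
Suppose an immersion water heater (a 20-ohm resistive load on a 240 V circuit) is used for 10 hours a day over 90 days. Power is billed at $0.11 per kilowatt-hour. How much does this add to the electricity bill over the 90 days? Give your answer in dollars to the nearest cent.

Power = V²/R = 240²/20 = 2880 W = 2.88 kW
Runtime = 10 h/day × 90 days = 900 h
Energy = 2.88 kW × 900 h = 2592 kWh
Cost = 2592 kWh × $0.11/kWh = $285.12

$285.12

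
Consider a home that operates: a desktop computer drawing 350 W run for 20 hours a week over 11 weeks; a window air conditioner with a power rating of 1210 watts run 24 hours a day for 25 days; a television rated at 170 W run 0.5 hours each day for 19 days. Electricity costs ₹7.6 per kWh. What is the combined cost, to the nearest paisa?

₹6115.07

desktop computer: Runtime = 20 h/week × 11 weeks = 220 h
desktop computer: 0.35 kW × 220 h = 77 kWh
window air conditioner: Runtime = 24 h × 25 = 600 h
window air conditioner: 1.21 kW × 600 h = 726 kWh
television: Runtime = 0.5 h/day × 19 days = 9.5 h
television: 0.17 kW × 9.5 h = 1.615 kWh
Total energy = 804.615 kWh
Cost = 804.615 × ₹7.6 = ₹6115.07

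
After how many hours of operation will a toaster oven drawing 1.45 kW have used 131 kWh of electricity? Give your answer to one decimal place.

Hours = 131 kWh ÷ 1.45 kW = 90.3 h

90.3 h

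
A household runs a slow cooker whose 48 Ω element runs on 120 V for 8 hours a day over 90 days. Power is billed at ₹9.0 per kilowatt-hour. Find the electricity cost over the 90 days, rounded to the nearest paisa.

₹1944.00

Power = V²/R = 120²/48 = 300 W = 0.3 kW
Runtime = 8 h/day × 90 days = 720 h
Energy = 0.3 kW × 720 h = 216 kWh
Cost = 216 kWh × ₹9.0/kWh = ₹1944.00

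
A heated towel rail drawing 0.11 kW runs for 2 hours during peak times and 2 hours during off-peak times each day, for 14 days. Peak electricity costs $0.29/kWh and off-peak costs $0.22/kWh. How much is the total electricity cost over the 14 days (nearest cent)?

Peak energy = 0.11 kW × 2 h × 14 = 3.08 kWh
Off-peak energy = 0.11 kW × 2 h × 14 = 3.08 kWh
Cost = 3.08 × $0.29 + 3.08 × $0.22 = $0.8932 + $0.6776 = $1.57

$1.57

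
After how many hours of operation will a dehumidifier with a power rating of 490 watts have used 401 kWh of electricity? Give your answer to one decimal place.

818.4 h

Hours = 401 kWh ÷ 0.49 kW = 818.4 h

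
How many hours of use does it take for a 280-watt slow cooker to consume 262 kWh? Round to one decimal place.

Hours = 262 kWh ÷ 0.28 kW = 935.7 h

935.7 h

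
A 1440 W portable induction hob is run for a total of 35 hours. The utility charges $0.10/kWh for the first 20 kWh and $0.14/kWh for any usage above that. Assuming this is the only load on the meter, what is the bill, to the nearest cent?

$6.26

Energy = 1.44 kW × 35 h = 50.4 kWh
Tier 1 (0–20 kWh): 20 × $0.10 = $2
Above 20 kWh: 30.4 × $0.14 = $4.256
Bill = $6.26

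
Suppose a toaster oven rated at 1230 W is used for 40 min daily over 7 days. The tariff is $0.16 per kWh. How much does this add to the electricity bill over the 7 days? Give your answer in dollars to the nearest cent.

Runtime = 40 min × 7 = 280 min = 4.666666… h
Energy = 1.23 kW × 4.666666… h = 5.74 kWh
Cost = 5.74 kWh × $0.16/kWh = $0.92

$0.92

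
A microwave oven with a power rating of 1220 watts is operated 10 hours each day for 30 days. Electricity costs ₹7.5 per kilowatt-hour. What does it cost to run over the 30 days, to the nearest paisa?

Runtime = 10 h/day × 30 days = 300 h
Energy = 1.22 kW × 300 h = 366 kWh
Cost = 366 kWh × ₹7.5/kWh = ₹2745.00

₹2745.00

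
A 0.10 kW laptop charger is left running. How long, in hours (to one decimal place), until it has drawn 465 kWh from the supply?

Hours = 465 kWh ÷ 0.1 kW = 4650.0 h

4650.0 h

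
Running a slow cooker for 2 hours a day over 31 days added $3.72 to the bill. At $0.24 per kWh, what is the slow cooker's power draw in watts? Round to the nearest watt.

250 W

Energy = $3.72 ÷ $0.24/kWh = 15.5 kWh
Runtime = 2 h/day × 31 days = 62 h
Power = 15.5 kWh ÷ 62 h = 0.25 kW = 250 W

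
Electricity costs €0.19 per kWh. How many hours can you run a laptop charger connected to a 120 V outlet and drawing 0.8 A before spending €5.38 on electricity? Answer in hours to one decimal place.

295.0 h

Power = 0.8 A × 120 V = 96 W = 0.096 kW
Energy available = €5.38 ÷ €0.19/kWh = 28.3158 kWh
Hours = 28.3158 kWh ÷ 0.096 kW = 295.0 h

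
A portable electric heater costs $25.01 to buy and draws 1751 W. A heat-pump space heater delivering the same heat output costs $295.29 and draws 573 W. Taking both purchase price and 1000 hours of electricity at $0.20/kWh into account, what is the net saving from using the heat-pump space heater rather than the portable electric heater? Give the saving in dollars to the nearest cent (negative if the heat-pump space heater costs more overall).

portable electric heater: $25.01 + (1751/1000) kW × 1000 h × $0.20 = $25.01 + $350.2 = $375.21
heat-pump space heater: $295.29 + (573/1000) kW × 1000 h × $0.20 = $295.29 + $114.6 = $409.89
Saving = $375.21 − $409.89 = −$34.68

-$34.68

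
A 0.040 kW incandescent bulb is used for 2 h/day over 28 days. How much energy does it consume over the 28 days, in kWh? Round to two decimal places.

Runtime = 2 h/day × 28 days = 56 h
Energy = 0.04 kW × 56 h = 2.24 kWh

2.24 kWh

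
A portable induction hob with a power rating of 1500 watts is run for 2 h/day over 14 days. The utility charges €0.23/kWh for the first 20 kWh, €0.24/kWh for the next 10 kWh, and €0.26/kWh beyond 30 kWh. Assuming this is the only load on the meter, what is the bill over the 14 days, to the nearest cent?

Runtime = 2 h/day × 14 days = 28 h
Energy = 1.5 kW × 28 h = 42 kWh
Tier 1 (0–20 kWh): 20 × €0.23 = €4.6
Tier 2 (20–30 kWh): 10 × €0.24 = €2.4
Above 30 kWh: 12 × €0.26 = €3.12
Bill = €10.12

€10.12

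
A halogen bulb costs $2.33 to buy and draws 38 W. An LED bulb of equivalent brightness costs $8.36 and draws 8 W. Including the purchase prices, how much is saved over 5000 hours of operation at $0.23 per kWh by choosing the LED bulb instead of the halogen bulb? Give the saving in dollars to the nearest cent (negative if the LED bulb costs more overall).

$28.47

halogen bulb: $2.33 + (38/1000) kW × 5000 h × $0.23 = $2.33 + $43.7 = $46.03
LED bulb: $8.36 + (8/1000) kW × 5000 h × $0.23 = $8.36 + $9.2 = $17.56
Saving = $46.03 − $17.56 = $28.47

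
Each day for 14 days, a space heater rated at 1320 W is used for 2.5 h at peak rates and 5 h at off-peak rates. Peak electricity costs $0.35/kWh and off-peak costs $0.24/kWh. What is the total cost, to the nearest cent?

Peak energy = 1.32 kW × 2.5 h × 14 = 46.2 kWh
Off-peak energy = 1.32 kW × 5 h × 14 = 92.4 kWh
Cost = 46.2 × $0.35 + 92.4 × $0.24 = $16.17 + $22.176 = $38.35

$38.35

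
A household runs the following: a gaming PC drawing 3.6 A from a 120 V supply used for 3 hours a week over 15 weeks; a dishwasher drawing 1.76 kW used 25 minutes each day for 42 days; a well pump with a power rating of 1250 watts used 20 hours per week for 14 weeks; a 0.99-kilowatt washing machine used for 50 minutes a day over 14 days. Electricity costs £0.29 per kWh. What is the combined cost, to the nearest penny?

gaming PC: Power = 3.6 A × 120 V = 432 W = 0.432 kW
gaming PC: Runtime = 3 h/week × 15 weeks = 45 h
gaming PC: 0.432 kW × 45 h = 19.44 kWh
dishwasher: Runtime = 25 min × 42 = 1050 min = 17.5 h
dishwasher: 1.76 kW × 17.5 h = 30.8 kWh
well pump: Runtime = 20 h/week × 14 weeks = 280 h
well pump: 1.25 kW × 280 h = 350 kWh
washing machine: Runtime = 50 min × 14 = 700 min = 11.666666… h
washing machine: 0.99 kW × 11.666666… h = 11.55 kWh
Total energy = 411.79 kWh
Cost = 411.79 × £0.29 = £119.42

£119.42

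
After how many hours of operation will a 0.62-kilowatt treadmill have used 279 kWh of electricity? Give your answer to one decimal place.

Hours = 279 kWh ÷ 0.62 kW = 450.0 h

450.0 h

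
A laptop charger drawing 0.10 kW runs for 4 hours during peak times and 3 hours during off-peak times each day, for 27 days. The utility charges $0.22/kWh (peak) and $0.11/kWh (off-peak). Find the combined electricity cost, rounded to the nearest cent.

Peak energy = 0.1 kW × 4 h × 27 = 10.8 kWh
Off-peak energy = 0.1 kW × 3 h × 27 = 8.1 kWh
Cost = 10.8 × $0.22 + 8.1 × $0.11 = $2.376 + $0.891 = $3.27

$3.27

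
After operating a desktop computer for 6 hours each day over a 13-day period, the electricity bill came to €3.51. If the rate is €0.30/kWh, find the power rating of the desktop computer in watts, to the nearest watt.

150 W

Energy = €3.51 ÷ €0.30/kWh = 11.7 kWh
Runtime = 6 h/day × 13 days = 78 h
Power = 11.7 kWh ÷ 78 h = 0.15 kW = 150 W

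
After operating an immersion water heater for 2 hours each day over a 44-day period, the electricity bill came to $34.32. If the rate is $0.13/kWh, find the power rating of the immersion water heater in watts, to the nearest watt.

3000 W

Energy = $34.32 ÷ $0.13/kWh = 264 kWh
Runtime = 2 h/day × 44 days = 88 h
Power = 264 kWh ÷ 88 h = 3 kW = 3000 W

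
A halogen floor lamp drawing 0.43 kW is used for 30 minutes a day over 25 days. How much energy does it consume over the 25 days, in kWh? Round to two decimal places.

5.38 kWh

Runtime = 30 min × 25 = 750 min = 12.5 h
Energy = 0.43 kW × 12.5 h = 5.375 kWh ≈ 5.38 kWh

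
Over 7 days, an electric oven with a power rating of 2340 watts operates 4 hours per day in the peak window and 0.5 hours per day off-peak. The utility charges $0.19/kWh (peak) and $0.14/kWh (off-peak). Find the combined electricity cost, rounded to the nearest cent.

Peak energy = 2.34 kW × 4 h × 7 = 65.52 kWh
Off-peak energy = 2.34 kW × 0.5 h × 7 = 8.19 kWh
Cost = 65.52 × $0.19 + 8.19 × $0.14 = $12.4488 + $1.1466 = $13.60

$13.60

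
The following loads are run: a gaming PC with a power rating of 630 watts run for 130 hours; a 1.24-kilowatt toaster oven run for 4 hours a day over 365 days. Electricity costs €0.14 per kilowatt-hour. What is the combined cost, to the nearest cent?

€264.92

gaming PC: 0.63 kW × 130 h = 81.9 kWh
toaster oven: Runtime = 4 h/day × 365 days = 1460 h
toaster oven: 1.24 kW × 1460 h = 1810.4 kWh
Total energy = 1892.3 kWh
Cost = 1892.3 × €0.14 = €264.92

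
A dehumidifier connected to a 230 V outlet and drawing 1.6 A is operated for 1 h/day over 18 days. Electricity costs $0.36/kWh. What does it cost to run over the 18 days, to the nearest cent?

Power = 1.6 A × 230 V = 368 W = 0.368 kW
Runtime = 1 h/day × 18 days = 18 h
Energy = 0.368 kW × 18 h = 6.624 kWh
Cost = 6.624 kWh × $0.36/kWh = $2.38

$2.38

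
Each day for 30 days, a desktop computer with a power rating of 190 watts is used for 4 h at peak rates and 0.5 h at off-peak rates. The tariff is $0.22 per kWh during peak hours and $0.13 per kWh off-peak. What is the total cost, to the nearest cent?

Peak energy = 0.19 kW × 4 h × 30 = 22.8 kWh
Off-peak energy = 0.19 kW × 0.5 h × 30 = 2.85 kWh
Cost = 22.8 × $0.22 + 2.85 × $0.13 = $5.016 + $0.3705 = $5.39

$5.39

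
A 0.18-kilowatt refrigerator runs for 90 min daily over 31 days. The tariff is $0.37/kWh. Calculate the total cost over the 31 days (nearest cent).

Runtime = 90 min × 31 = 2790 min = 46.5 h
Energy = 0.18 kW × 46.5 h = 8.37 kWh
Cost = 8.37 kWh × $0.37/kWh = $3.10

$3.10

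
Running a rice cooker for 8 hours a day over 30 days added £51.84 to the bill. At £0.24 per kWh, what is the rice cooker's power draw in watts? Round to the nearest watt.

900 W

Energy = £51.84 ÷ £0.24/kWh = 216 kWh
Runtime = 8 h/day × 30 days = 240 h
Power = 216 kWh ÷ 240 h = 0.9 kW = 900 W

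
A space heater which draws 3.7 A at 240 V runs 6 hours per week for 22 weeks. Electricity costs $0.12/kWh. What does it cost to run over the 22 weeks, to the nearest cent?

$14.07

Power = 3.7 A × 240 V = 888 W = 0.888 kW
Runtime = 6 h/week × 22 weeks = 132 h
Energy = 0.888 kW × 132 h = 117.216 kWh
Cost = 117.216 kWh × $0.12/kWh = $14.07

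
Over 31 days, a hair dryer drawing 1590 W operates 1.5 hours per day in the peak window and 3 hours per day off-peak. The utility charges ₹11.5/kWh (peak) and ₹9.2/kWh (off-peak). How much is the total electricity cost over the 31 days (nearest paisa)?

Peak energy = 1.59 kW × 1.5 h × 31 = 73.935 kWh
Off-peak energy = 1.59 kW × 3 h × 31 = 147.87 kWh
Cost = 73.935 × ₹11.5 + 147.87 × ₹9.2 = ₹850.2525 + ₹1360.404 = ₹2210.66

₹2210.66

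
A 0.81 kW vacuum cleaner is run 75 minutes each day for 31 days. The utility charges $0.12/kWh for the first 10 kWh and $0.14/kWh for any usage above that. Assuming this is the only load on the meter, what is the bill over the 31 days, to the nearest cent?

$4.19

Runtime = 75 min × 31 = 2325 min = 38.75 h
Energy = 0.81 kW × 38.75 h = 31.3875 kWh
Tier 1 (0–10 kWh): 10 × $0.12 = $1.2
Above 10 kWh: 21.3875 × $0.14 = $2.99425
Bill = $4.19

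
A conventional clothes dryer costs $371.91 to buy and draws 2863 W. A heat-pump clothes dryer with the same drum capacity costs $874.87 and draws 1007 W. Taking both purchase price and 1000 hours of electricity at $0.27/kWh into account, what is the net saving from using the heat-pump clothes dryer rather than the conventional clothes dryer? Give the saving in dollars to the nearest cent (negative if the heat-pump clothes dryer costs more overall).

conventional clothes dryer: $371.91 + (2863/1000) kW × 1000 h × $0.27 = $371.91 + $773.01 = $1144.92
heat-pump clothes dryer: $874.87 + (1007/1000) kW × 1000 h × $0.27 = $874.87 + $271.89 = $1146.76
Saving = $1144.92 − $1146.76 = −$1.84

-$1.84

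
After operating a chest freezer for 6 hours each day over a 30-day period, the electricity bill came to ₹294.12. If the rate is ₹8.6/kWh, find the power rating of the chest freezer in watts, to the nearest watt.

190 W

Energy = ₹294.12 ÷ ₹8.6/kWh = 34.2 kWh
Runtime = 6 h/day × 30 days = 180 h
Power = 34.2 kWh ÷ 180 h = 0.19 kW = 190 W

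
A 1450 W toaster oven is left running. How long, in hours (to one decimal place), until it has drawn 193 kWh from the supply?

133.1 h

Hours = 193 kWh ÷ 1.45 kW = 133.1 h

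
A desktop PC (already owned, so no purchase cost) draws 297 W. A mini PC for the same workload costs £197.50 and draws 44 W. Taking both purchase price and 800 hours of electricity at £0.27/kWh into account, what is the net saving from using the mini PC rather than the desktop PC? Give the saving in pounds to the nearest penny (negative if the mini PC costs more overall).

desktop PC: £0.00 + (297/1000) kW × 800 h × £0.27 = £0.00 + £64.152 = £64.152
mini PC: £197.50 + (44/1000) kW × 800 h × £0.27 = £197.50 + £9.504 = £207.004
Saving = £64.152 − £207.004 = −£142.852 → -£142.85

-£142.85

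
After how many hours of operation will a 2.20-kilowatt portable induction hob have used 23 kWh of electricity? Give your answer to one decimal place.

Hours = 23 kWh ÷ 2.2 kW = 10.5 h

10.5 h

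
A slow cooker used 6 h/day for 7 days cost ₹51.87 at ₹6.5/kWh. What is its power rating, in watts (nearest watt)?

Energy = ₹51.87 ÷ ₹6.5/kWh = 7.98 kWh
Runtime = 6 h/day × 7 days = 42 h
Power = 7.98 kWh ÷ 42 h = 0.19 kW = 190 W

190 W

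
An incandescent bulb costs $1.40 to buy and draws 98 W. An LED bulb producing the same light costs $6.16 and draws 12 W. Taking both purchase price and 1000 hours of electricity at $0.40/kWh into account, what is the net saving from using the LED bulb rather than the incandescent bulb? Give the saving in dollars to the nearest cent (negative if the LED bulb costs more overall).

$29.64

incandescent bulb: $1.40 + (98/1000) kW × 1000 h × $0.40 = $1.40 + $39.2 = $40.6
LED bulb: $6.16 + (12/1000) kW × 1000 h × $0.40 = $6.16 + $4.8 = $10.96
Saving = $40.6 − $10.96 = $29.64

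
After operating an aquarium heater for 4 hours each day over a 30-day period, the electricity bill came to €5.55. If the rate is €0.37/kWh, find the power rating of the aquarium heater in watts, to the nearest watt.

Energy = €5.55 ÷ €0.37/kWh = 15 kWh
Runtime = 4 h/day × 30 days = 120 h
Power = 15 kWh ÷ 120 h = 0.125 kW = 125 W

125 W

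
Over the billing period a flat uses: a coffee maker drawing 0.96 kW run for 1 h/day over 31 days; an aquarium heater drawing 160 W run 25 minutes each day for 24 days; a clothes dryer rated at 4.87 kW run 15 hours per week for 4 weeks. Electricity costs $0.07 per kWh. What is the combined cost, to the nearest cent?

coffee maker: Runtime = 1 h/day × 31 days = 31 h
coffee maker: 0.96 kW × 31 h = 29.76 kWh
aquarium heater: Runtime = 25 min × 24 = 600 min = 10 h
aquarium heater: 0.16 kW × 10 h = 1.6 kWh
clothes dryer: Runtime = 15 h/week × 4 weeks = 60 h
clothes dryer: 4.87 kW × 60 h = 292.2 kWh
Total energy = 323.56 kWh
Cost = 323.56 × $0.07 = $22.65

$22.65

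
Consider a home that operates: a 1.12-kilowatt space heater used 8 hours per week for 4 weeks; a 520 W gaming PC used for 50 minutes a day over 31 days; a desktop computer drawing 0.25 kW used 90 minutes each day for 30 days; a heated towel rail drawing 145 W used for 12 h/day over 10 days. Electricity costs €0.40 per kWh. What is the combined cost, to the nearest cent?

space heater: Runtime = 8 h/week × 4 weeks = 32 h
space heater: 1.12 kW × 32 h = 35.84 kWh
gaming PC: Runtime = 50 min × 31 = 1550 min = 25.833333… h
gaming PC: 0.52 kW × 25.833333… h = 13.433333… kWh
desktop computer: Runtime = 90 min × 30 = 2700 min = 45 h
desktop computer: 0.25 kW × 45 h = 11.25 kWh
heated towel rail: Runtime = 12 h/day × 10 days = 120 h
heated towel rail: 0.145 kW × 120 h = 17.4 kWh
Total energy = 77.923333… kWh
Cost = 77.923333… × €0.40 = €31.17

€31.17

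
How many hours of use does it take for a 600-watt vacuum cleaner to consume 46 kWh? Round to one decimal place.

76.7 h

Hours = 46 kWh ÷ 0.6 kW = 76.7 h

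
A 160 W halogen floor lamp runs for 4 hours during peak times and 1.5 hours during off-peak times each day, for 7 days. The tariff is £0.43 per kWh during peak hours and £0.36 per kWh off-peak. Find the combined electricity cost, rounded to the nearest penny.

£2.53

Peak energy = 0.16 kW × 4 h × 7 = 4.48 kWh
Off-peak energy = 0.16 kW × 1.5 h × 7 = 1.68 kWh
Cost = 4.48 × £0.43 + 1.68 × £0.36 = £1.9264 + £0.6048 = £2.53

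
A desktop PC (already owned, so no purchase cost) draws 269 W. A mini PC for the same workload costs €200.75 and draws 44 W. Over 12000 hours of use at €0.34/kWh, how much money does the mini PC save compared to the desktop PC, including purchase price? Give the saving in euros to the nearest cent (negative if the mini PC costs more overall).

€717.25

desktop PC: €0.00 + (269/1000) kW × 12000 h × €0.34 = €0.00 + €1097.52 = €1097.52
mini PC: €200.75 + (44/1000) kW × 12000 h × €0.34 = €200.75 + €179.52 = €380.27
Saving = €1097.52 − €380.27 = €717.25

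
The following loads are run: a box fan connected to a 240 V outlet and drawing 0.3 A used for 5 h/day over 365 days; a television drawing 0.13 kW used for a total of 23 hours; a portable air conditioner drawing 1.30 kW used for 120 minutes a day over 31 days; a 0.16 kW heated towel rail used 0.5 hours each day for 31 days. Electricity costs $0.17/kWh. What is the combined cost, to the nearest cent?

box fan: Power = 0.3 A × 240 V = 72 W = 0.072 kW
box fan: Runtime = 5 h/day × 365 days = 1825 h
box fan: 0.072 kW × 1825 h = 131.4 kWh
television: 0.13 kW × 23 h = 2.99 kWh
portable air conditioner: Runtime = 120 min × 31 = 3720 min = 62 h
portable air conditioner: 1.3 kW × 62 h = 80.6 kWh
heated towel rail: Runtime = 0.5 h/day × 31 days = 15.5 h
heated towel rail: 0.16 kW × 15.5 h = 2.48 kWh
Total energy = 217.47 kWh
Cost = 217.47 × $0.17 = $36.97

$36.97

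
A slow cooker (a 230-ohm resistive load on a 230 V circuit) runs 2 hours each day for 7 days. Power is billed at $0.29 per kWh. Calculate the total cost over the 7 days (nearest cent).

$0.93

Power = V²/R = 230²/230 = 230 W = 0.23 kW
Runtime = 2 h/day × 7 days = 14 h
Energy = 0.23 kW × 14 h = 3.22 kWh
Cost = 3.22 kWh × $0.29/kWh = $0.93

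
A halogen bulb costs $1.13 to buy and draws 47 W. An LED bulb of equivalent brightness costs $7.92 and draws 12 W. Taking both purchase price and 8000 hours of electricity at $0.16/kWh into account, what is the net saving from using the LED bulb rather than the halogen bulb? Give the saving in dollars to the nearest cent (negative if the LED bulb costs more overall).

halogen bulb: $1.13 + (47/1000) kW × 8000 h × $0.16 = $1.13 + $60.16 = $61.29
LED bulb: $7.92 + (12/1000) kW × 8000 h × $0.16 = $7.92 + $15.36 = $23.28
Saving = $61.29 − $23.28 = $38.01

$38.01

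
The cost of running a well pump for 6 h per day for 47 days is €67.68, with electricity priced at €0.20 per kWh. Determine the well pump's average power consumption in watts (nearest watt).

1200 W

Energy = €67.68 ÷ €0.20/kWh = 338.4 kWh
Runtime = 6 h/day × 47 days = 282 h
Power = 338.4 kWh ÷ 282 h = 1.2 kW = 1200 W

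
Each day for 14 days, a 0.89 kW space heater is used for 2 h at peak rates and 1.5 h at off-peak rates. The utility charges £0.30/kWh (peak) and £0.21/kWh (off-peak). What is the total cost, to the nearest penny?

£11.40

Peak energy = 0.89 kW × 2 h × 14 = 24.92 kWh
Off-peak energy = 0.89 kW × 1.5 h × 14 = 18.69 kWh
Cost = 24.92 × £0.30 + 18.69 × £0.21 = £7.476 + £3.9249 = £11.40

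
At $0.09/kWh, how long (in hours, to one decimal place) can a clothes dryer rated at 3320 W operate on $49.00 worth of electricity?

Energy available = $49.00 ÷ $0.09/kWh = 544.4444 kWh
Hours = 544.4444 kWh ÷ 3.32 kW = 164.0 h

164.0 h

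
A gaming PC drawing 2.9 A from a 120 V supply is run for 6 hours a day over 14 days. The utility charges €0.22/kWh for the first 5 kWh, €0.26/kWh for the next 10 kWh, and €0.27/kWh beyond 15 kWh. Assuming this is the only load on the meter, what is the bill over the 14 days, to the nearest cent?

Power = 2.9 A × 120 V = 348 W = 0.348 kW
Runtime = 6 h/day × 14 days = 84 h
Energy = 0.348 kW × 84 h = 29.232 kWh
Tier 1 (0–5 kWh): 5 × €0.22 = €1.1
Tier 2 (5–15 kWh): 10 × €0.26 = €2.6
Above 15 kWh: 14.232 × €0.27 = €3.84264
Bill = €7.54

€7.54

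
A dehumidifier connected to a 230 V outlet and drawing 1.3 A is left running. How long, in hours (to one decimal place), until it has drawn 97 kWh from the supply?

324.4 h

Power = 1.3 A × 230 V = 299 W = 0.299 kW
Hours = 97 kWh ÷ 0.299 kW = 324.4 h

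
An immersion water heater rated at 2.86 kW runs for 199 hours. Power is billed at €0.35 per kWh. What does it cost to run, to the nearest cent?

€199.20

Energy = 2.86 kW × 199 h = 569.14 kWh
Cost = 569.14 kWh × €0.35/kWh = €199.20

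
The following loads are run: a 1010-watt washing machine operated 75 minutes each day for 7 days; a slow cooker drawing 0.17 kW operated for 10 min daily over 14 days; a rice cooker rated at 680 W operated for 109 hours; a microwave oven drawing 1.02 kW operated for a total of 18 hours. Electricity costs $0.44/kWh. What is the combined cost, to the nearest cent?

$44.75

washing machine: Runtime = 75 min × 7 = 525 min = 8.75 h
washing machine: 1.01 kW × 8.75 h = 8.8375 kWh
slow cooker: Runtime = 10 min × 14 = 140 min = 2.333333… h
slow cooker: 0.17 kW × 2.333333… h = 0.396666… kWh
rice cooker: 0.68 kW × 109 h = 74.12 kWh
microwave oven: 1.02 kW × 18 h = 18.36 kWh
Total energy = 101.714166… kWh
Cost = 101.714166… × $0.44 = $44.75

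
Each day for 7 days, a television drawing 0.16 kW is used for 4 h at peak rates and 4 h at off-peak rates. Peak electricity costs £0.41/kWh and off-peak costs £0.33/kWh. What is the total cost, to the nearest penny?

Peak energy = 0.16 kW × 4 h × 7 = 4.48 kWh
Off-peak energy = 0.16 kW × 4 h × 7 = 4.48 kWh
Cost = 4.48 × £0.41 + 4.48 × £0.33 = £1.8368 + £1.4784 = £3.32

£3.32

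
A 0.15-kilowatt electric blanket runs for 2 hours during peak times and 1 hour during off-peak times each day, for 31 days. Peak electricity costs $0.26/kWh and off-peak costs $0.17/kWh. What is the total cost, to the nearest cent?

$3.21

Peak energy = 0.15 kW × 2 h × 31 = 9.3 kWh
Off-peak energy = 0.15 kW × 1 h × 31 = 4.65 kWh
Cost = 9.3 × $0.26 + 4.65 × $0.17 = $2.418 + $0.7905 = $3.21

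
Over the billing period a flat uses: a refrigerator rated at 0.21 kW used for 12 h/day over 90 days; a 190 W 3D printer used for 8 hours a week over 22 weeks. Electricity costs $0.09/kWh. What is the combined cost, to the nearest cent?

$23.42

refrigerator: Runtime = 12 h/day × 90 days = 1080 h
refrigerator: 0.21 kW × 1080 h = 226.8 kWh
3D printer: Runtime = 8 h/week × 22 weeks = 176 h
3D printer: 0.19 kW × 176 h = 33.44 kWh
Total energy = 260.24 kWh
Cost = 260.24 × $0.09 = $23.42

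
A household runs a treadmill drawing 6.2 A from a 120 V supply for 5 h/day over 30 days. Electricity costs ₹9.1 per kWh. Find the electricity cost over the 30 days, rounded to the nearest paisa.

₹1015.56

Power = 6.2 A × 120 V = 744 W = 0.744 kW
Runtime = 5 h/day × 30 days = 150 h
Energy = 0.744 kW × 150 h = 111.6 kWh
Cost = 111.6 kWh × ₹9.1/kWh = ₹1015.56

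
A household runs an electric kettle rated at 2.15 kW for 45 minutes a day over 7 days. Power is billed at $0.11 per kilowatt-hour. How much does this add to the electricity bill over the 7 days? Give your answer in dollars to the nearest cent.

$1.24

Runtime = 45 min × 7 = 315 min = 5.25 h
Energy = 2.15 kW × 5.25 h = 11.2875 kWh
Cost = 11.2875 kWh × $0.11/kWh = $1.24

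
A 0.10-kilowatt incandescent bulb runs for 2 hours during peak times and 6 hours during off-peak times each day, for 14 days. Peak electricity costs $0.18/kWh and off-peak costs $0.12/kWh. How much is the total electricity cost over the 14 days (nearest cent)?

Peak energy = 0.1 kW × 2 h × 14 = 2.8 kWh
Off-peak energy = 0.1 kW × 6 h × 14 = 8.4 kWh
Cost = 2.8 × $0.18 + 8.4 × $0.12 = $0.504 + $1.008 = $1.51

$1.51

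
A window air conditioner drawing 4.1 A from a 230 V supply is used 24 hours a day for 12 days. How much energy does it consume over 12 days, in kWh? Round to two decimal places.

271.58 kWh

Power = 4.1 A × 230 V = 943 W = 0.943 kW
Runtime = 24 h × 12 = 288 h
Energy = 0.943 kW × 288 h = 271.584 kWh ≈ 271.58 kWh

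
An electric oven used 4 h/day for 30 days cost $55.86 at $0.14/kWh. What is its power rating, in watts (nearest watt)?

Energy = $55.86 ÷ $0.14/kWh = 399 kWh
Runtime = 4 h/day × 30 days = 120 h
Power = 399 kWh ÷ 120 h = 3.325 kW = 3325 W

3325 W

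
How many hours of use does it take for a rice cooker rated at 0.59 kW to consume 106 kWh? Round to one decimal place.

179.7 h

Hours = 106 kWh ÷ 0.59 kW = 179.7 h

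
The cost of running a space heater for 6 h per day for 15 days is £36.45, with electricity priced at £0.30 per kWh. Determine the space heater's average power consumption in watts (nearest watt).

Energy = £36.45 ÷ £0.30/kWh = 121.5 kWh
Runtime = 6 h/day × 15 days = 90 h
Power = 121.5 kWh ÷ 90 h = 1.35 kW = 1350 W

1350 W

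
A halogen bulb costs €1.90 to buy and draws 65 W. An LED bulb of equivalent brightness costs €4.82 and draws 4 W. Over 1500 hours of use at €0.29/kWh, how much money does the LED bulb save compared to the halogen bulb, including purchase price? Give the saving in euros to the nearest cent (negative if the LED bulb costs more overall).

halogen bulb: €1.90 + (65/1000) kW × 1500 h × €0.29 = €1.90 + €28.275 = €30.175
LED bulb: €4.82 + (4/1000) kW × 1500 h × €0.29 = €4.82 + €1.74 = €6.56
Saving = €30.175 − €6.56 = €23.615 → €23.62

€23.62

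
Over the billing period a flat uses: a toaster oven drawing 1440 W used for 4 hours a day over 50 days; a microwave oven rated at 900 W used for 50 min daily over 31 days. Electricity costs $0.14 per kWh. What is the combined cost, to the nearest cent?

$43.58

toaster oven: Runtime = 4 h/day × 50 days = 200 h
toaster oven: 1.44 kW × 200 h = 288 kWh
microwave oven: Runtime = 50 min × 31 = 1550 min = 25.833333… h
microwave oven: 0.9 kW × 25.833333… h = 23.25 kWh
Total energy = 311.25 kWh
Cost = 311.25 × $0.14 = $43.58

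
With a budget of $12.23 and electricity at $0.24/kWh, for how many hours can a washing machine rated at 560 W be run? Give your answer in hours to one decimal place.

91.0 h

Energy available = $12.23 ÷ $0.24/kWh = 50.9583 kWh
Hours = 50.9583 kWh ÷ 0.56 kW = 91.0 h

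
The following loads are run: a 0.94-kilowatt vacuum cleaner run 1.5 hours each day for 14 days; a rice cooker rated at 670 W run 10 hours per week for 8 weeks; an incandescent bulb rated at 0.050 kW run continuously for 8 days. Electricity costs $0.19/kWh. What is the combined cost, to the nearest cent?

vacuum cleaner: Runtime = 1.5 h/day × 14 days = 21 h
vacuum cleaner: 0.94 kW × 21 h = 19.74 kWh
rice cooker: Runtime = 10 h/week × 8 weeks = 80 h
rice cooker: 0.67 kW × 80 h = 53.6 kWh
incandescent bulb: Runtime = 24 h × 8 = 192 h
incandescent bulb: 0.05 kW × 192 h = 9.6 kWh
Total energy = 82.94 kWh
Cost = 82.94 × $0.19 = $15.76

$15.76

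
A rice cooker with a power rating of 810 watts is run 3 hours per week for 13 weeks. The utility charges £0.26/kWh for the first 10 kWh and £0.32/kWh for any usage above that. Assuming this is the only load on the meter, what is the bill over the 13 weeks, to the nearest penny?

£9.51

Runtime = 3 h/week × 13 weeks = 39 h
Energy = 0.81 kW × 39 h = 31.59 kWh
Tier 1 (0–10 kWh): 10 × £0.26 = £2.6
Above 10 kWh: 21.59 × £0.32 = £6.9088
Bill = £9.51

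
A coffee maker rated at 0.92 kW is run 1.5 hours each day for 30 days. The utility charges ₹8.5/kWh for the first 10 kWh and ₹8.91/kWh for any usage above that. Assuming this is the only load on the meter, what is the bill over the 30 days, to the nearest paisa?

₹364.77

Runtime = 1.5 h/day × 30 days = 45 h
Energy = 0.92 kW × 45 h = 41.4 kWh
Tier 1 (0–10 kWh): 10 × ₹8.5 = ₹85
Above 10 kWh: 31.4 × ₹8.91 = ₹279.774
Bill = ₹364.77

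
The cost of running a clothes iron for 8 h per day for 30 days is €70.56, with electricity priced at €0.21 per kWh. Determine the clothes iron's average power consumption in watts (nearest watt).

1400 W

Energy = €70.56 ÷ €0.21/kWh = 336 kWh
Runtime = 8 h/day × 30 days = 240 h
Power = 336 kWh ÷ 240 h = 1.4 kW = 1400 W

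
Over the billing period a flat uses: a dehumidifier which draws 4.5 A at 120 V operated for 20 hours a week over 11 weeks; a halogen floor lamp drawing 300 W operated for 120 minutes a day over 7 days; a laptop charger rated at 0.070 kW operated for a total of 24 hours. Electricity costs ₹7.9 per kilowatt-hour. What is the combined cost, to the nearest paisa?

dehumidifier: Power = 4.5 A × 120 V = 540 W = 0.54 kW
dehumidifier: Runtime = 20 h/week × 11 weeks = 220 h
dehumidifier: 0.54 kW × 220 h = 118.8 kWh
halogen floor lamp: Runtime = 120 min × 7 = 840 min = 14 h
halogen floor lamp: 0.3 kW × 14 h = 4.2 kWh
laptop charger: 0.07 kW × 24 h = 1.68 kWh
Total energy = 124.68 kWh
Cost = 124.68 × ₹7.9 = ₹984.97

₹984.97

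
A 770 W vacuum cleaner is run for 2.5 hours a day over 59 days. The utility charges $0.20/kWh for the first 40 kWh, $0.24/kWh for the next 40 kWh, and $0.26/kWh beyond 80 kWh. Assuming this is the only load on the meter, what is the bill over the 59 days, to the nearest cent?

$26.33

Runtime = 2.5 h/day × 59 days = 147.5 h
Energy = 0.77 kW × 147.5 h = 113.575 kWh
Tier 1 (0–40 kWh): 40 × $0.20 = $8
Tier 2 (40–80 kWh): 40 × $0.24 = $9.6
Above 80 kWh: 33.575 × $0.26 = $8.7295
Bill = $26.33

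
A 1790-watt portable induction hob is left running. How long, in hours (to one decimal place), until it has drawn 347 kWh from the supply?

Hours = 347 kWh ÷ 1.79 kW = 193.9 h

193.9 h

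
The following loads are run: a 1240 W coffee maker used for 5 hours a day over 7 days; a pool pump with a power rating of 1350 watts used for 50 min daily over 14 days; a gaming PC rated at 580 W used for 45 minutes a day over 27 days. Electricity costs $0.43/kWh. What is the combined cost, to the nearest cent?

$30.48

coffee maker: Runtime = 5 h/day × 7 days = 35 h
coffee maker: 1.24 kW × 35 h = 43.4 kWh
pool pump: Runtime = 50 min × 14 = 700 min = 11.666666… h
pool pump: 1.35 kW × 11.666666… h = 15.75 kWh
gaming PC: Runtime = 45 min × 27 = 1215 min = 20.25 h
gaming PC: 0.58 kW × 20.25 h = 11.745 kWh
Total energy = 70.895 kWh
Cost = 70.895 × $0.43 = $30.48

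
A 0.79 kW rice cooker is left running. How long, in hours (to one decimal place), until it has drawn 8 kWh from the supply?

Hours = 8 kWh ÷ 0.79 kW = 10.1 h

10.1 h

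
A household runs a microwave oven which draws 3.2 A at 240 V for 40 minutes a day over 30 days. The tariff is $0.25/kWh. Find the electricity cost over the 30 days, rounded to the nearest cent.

Power = 3.2 A × 240 V = 768 W = 0.768 kW
Runtime = 40 min × 30 = 1200 min = 20 h
Energy = 0.768 kW × 20 h = 15.36 kWh
Cost = 15.36 kWh × $0.25/kWh = $3.84

$3.84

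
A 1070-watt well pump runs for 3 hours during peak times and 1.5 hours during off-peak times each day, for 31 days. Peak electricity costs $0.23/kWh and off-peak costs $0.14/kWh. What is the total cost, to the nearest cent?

Peak energy = 1.07 kW × 3 h × 31 = 99.51 kWh
Off-peak energy = 1.07 kW × 1.5 h × 31 = 49.755 kWh
Cost = 99.51 × $0.23 + 49.755 × $0.14 = $22.8873 + $6.9657 = $29.85

$29.85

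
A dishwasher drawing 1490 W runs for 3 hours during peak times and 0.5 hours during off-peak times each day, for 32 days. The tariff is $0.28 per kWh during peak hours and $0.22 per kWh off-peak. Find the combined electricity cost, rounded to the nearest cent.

Peak energy = 1.49 kW × 3 h × 32 = 143.04 kWh
Off-peak energy = 1.49 kW × 0.5 h × 32 = 23.84 kWh
Cost = 143.04 × $0.28 + 23.84 × $0.22 = $40.0512 + $5.2448 = $45.30

$45.30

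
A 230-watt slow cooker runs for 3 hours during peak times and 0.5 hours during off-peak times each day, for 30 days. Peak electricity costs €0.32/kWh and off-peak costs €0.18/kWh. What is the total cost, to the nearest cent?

Peak energy = 0.23 kW × 3 h × 30 = 20.7 kWh
Off-peak energy = 0.23 kW × 0.5 h × 30 = 3.45 kWh
Cost = 20.7 × €0.32 + 3.45 × €0.18 = €6.624 + €0.621 = €7.25

€7.25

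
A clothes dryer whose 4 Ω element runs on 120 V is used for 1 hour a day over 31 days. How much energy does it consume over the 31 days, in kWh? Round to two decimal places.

111.60 kWh

Power = V²/R = 120²/4 = 3600 W = 3.6 kW
Runtime = 1 h/day × 31 days = 31 h
Energy = 3.6 kW × 31 h = 111.6 kWh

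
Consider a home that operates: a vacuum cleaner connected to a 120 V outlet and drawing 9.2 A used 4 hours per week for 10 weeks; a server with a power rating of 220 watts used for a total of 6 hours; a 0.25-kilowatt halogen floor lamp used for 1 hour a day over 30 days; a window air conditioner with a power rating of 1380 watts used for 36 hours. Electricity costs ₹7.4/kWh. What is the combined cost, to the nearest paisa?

₹759.68

vacuum cleaner: Power = 9.2 A × 120 V = 1104 W = 1.104 kW
vacuum cleaner: Runtime = 4 h/week × 10 weeks = 40 h
vacuum cleaner: 1.104 kW × 40 h = 44.16 kWh
server: 0.22 kW × 6 h = 1.32 kWh
halogen floor lamp: Runtime = 1 h/day × 30 days = 30 h
halogen floor lamp: 0.25 kW × 30 h = 7.5 kWh
window air conditioner: 1.38 kW × 36 h = 49.68 kWh
Total energy = 102.66 kWh
Cost = 102.66 × ₹7.4 = ₹759.68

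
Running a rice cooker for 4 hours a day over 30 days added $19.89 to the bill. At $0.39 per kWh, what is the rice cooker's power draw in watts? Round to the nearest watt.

425 W

Energy = $19.89 ÷ $0.39/kWh = 51 kWh
Runtime = 4 h/day × 30 days = 120 h
Power = 51 kWh ÷ 120 h = 0.425 kW = 425 W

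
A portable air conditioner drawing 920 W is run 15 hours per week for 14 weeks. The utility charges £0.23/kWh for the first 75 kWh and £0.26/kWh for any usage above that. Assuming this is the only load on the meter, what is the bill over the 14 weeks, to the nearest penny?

Runtime = 15 h/week × 14 weeks = 210 h
Energy = 0.92 kW × 210 h = 193.2 kWh
Tier 1 (0–75 kWh): 75 × £0.23 = £17.25
Above 75 kWh: 118.2 × £0.26 = £30.732
Bill = £47.98

£47.98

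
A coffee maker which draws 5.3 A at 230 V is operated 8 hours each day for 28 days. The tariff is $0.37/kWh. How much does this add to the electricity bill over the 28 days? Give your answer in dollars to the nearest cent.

Power = 5.3 A × 230 V = 1219 W = 1.219 kW
Runtime = 8 h/day × 28 days = 224 h
Energy = 1.219 kW × 224 h = 273.056 kWh
Cost = 273.056 kWh × $0.37/kWh = $101.03

$101.03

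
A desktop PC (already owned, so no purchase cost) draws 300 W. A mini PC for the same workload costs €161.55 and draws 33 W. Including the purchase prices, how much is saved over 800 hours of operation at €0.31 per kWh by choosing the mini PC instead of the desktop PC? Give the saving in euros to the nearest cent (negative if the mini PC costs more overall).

-€95.33

desktop PC: €0.00 + (300/1000) kW × 800 h × €0.31 = €0.00 + €74.4 = €74.4
mini PC: €161.55 + (33/1000) kW × 800 h × €0.31 = €161.55 + €8.184 = €169.734
Saving = €74.4 − €169.734 = −€95.334 → -€95.33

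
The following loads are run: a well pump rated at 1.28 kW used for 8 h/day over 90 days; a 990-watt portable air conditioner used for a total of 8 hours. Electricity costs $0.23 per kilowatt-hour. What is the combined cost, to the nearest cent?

well pump: Runtime = 8 h/day × 90 days = 720 h
well pump: 1.28 kW × 720 h = 921.6 kWh
portable air conditioner: 0.99 kW × 8 h = 7.92 kWh
Total energy = 929.52 kWh
Cost = 929.52 × $0.23 = $213.79

$213.79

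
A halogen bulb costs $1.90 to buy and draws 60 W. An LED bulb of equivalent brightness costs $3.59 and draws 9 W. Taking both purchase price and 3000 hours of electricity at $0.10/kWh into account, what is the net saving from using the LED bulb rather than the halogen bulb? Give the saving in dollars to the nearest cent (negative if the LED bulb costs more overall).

halogen bulb: $1.90 + (60/1000) kW × 3000 h × $0.10 = $1.90 + $18 = $19.9
LED bulb: $3.59 + (9/1000) kW × 3000 h × $0.10 = $3.59 + $2.7 = $6.29
Saving = $19.9 − $6.29 = $13.61

$13.61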